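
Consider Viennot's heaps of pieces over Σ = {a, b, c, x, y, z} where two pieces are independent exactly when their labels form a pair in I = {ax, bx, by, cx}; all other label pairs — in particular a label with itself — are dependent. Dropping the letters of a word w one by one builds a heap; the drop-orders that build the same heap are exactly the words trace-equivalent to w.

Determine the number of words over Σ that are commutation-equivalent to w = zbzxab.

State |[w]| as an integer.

piece 0:z — minimal
piece 1:b rests on {0:z}
piece 2:z rests on {1:b}
piece 3:x rests on {2:z}
piece 4:a rests on {2:z}
piece 5:b rests on {4:a}
minimal pieces: {0:z}
ways to finish when only these pieces remain (= sum over removing one remaining piece with nothing left below it):
  1 left: {3}→1  {5}→1
  2 left: {3,5}→2  {4,5}→1
  3 left: {3,4,5}→3
  4 left: {2,3,4,5}→3
  placing 0:z first → 3 extensions

3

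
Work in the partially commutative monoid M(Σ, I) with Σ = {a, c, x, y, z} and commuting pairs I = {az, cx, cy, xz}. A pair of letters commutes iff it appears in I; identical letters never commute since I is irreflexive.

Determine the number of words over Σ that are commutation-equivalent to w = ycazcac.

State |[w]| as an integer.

piece 0:y — minimal
piece 1:c — minimal
piece 2:a rests on {0:y, 1:c}
piece 3:z rests on {0:y, 1:c}
piece 4:c rests on {2:a, 3:z}
piece 5:a rests on {4:c}
piece 6:c rests on {5:a}
minimal pieces: {0:y, 1:c}
ways to finish when only these pieces remain (= sum over removing one remaining piece with nothing left below it):
  1 left: {6}→1
  2 left: {5,6}→1
  3 left: {4,5,6}→1
  4 left: {2,4,5,6}→1  {3,4,5,6}→1
  5 left: {2,3,4,5,6}→2
  placing 0:y first → 2 extensions
  placing 1:c first → 2 extensions
total linear extensions = 4

4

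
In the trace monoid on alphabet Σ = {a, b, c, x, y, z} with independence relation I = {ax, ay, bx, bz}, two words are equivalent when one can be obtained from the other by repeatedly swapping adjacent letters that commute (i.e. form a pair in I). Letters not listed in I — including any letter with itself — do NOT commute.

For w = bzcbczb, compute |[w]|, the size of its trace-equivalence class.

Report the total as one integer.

piece 0:b — minimal
piece 1:z — minimal
piece 2:c rests on {0:b, 1:z}
piece 3:b rests on {2:c}
piece 4:c rests on {3:b}
piece 5:z rests on {4:c}
piece 6:b rests on {4:c}
minimal pieces: {0:b, 1:z}
ways to finish when only these pieces remain (= sum over removing one remaining piece with nothing left below it):
  1 left: {5}→1  {6}→1
  2 left: {5,6}→2
  3 left: {4,5,6}→2
  4 left: {3,4,5,6}→2
  5 left: {2,3,4,5,6}→2
  placing 0:b first → 2 extensions
  placing 1:z first → 2 extensions
total linear extensions = 4

4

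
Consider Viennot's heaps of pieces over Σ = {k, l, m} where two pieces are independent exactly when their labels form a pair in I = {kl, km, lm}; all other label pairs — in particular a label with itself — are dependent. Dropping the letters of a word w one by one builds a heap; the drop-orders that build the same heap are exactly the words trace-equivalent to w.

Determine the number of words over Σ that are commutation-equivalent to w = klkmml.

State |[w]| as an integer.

90

drop 0:k onto floor
drop 1:l onto floor
drop 2:k onto {0:k}
drop 3:m onto floor
drop 4:m onto {3:m}
drop 5:l onto {1:l}
ground layer = {0:k, 1:l, 3:m}
drop-orders for the pieces not yet dropped (sum over which currently-grounded one goes next):
  1 to go: {2} 1  {4} 1  {5} 1
  2 to go: {0,2} 1  {1,5} 1  {2,4} 2  {2,5} 2  {3,4} 1  {4,5} 2
  3 to go: {0,2,4} 3  {0,2,5} 3  {1,2,5} 3  {1,4,5} 3  {2,3,4} 3  {2,4,5} 6  {3,4,5} 3
  4 to go: {0,1,2,5} 6  {0,2,3,4} 6  {0,2,4,5} 12  {1,2,4,5} 12  {1,3,4,5} 6  {2,3,4,5} 12
  if 0:k drops first: 30 orders
  if 1:l drops first: 30 orders
  if 3:m drops first: 30 orders
heap linearizations: 90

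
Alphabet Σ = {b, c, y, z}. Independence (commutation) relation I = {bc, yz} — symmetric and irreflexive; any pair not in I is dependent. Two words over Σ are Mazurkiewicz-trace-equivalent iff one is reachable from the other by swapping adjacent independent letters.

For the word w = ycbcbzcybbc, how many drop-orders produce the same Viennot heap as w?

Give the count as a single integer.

18

0(y) covers ∅
1(c) covers 0:y
2(b) covers 0:y
3(c) covers 1:c
4(b) covers 2:b
5(z) covers 3:c, 4:b
6(c) covers 5:z
7(y) covers 6:c
8(b) covers 7:y
9(b) covers 8:b
10(c) covers 7:y
floor of heap: 0:y
completions by unplaced set U, small U first (add the entries for U minus each lowest piece of U):
  |U|=1: {9}:1  {10}:1
  |U|=2: {8,9}:1  {9,10}:2
  |U|=3: {8,9,10}:3
  |U|=4: {7,8,9,10}:3
  |U|=5: {6,7,8,9,10}:3
  |U|=6: {5,6,7,8,9,10}:3
  |U|=7: {3,5,6,7,8,9,10}:3  {4,5,6,7,8,9,10}:3
  |U|=8: {1,3,5,6,7,8,9,10}:3  {2,4,5,6,7,8,9,10}:3  {3,4,5,6,7,8,9,10}:6
  |U|=9: {1,3,4,5,6,7,8,9,10}:9  {2,3,4,5,6,7,8,9,10}:9
  start at 0(y): 18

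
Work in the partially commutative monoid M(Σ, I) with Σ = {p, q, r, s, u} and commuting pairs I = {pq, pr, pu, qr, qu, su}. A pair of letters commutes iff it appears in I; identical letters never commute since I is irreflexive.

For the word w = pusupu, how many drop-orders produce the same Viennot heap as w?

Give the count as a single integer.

20

#0=p has no predecessor
#1=u has no predecessor
#2=s depends on [0:p]
#3=u depends on [1:u]
#4=p depends on [2:s]
#5=u depends on [3:u]
sources: [0:p, 1:u]
N(rest) = Σ N(rest − s) over sources s of rest; N(one piece) = 1:
  size 1 → [4]=1  [5]=1
  size 2 → [2,4]=1  [3,5]=1  [4,5]=2
  size 3 → [0,2,4]=1  [1,3,5]=1  [2,4,5]=3  [3,4,5]=3
  size 4 → [0,2,4,5]=4  [1,3,4,5]=4  [2,3,4,5]=6
  first=0(p) contributes 10
  first=1(u) contributes 10
|[w]| = 20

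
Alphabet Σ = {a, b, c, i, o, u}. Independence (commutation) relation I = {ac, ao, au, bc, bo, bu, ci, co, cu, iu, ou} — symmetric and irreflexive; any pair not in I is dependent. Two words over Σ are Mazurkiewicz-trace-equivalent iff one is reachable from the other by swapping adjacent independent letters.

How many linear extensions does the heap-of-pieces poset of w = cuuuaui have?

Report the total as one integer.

105

drop 0:c onto floor
drop 1:u onto floor
drop 2:u onto {1:u}
drop 3:u onto {2:u}
drop 4:a onto floor
drop 5:u onto {3:u}
drop 6:i onto {4:a}
ground layer = {0:c, 1:u, 4:a}
drop-orders for the pieces not yet dropped (sum over which currently-grounded one goes next):
  1 to go: {0} 1  {5} 1  {6} 1
  2 to go: {0,5} 2  {0,6} 2  {3,5} 1  {4,6} 1  {5,6} 2
  3 to go: {0,3,5} 3  {0,4,6} 3  {0,5,6} 6  {2,3,5} 1  {3,5,6} 3  {4,5,6} 3
  4 to go: {0,2,3,5} 4  {0,3,5,6} 12  {0,4,5,6} 12  {1,2,3,5} 1  {2,3,5,6} 4  {3,4,5,6} 6
  5 to go: {0,1,2,3,5} 5  {0,2,3,5,6} 20  {0,3,4,5,6} 30  {1,2,3,5,6} 5  {2,3,4,5,6} 10
  if 0:c drops first: 15 orders
  if 1:u drops first: 60 orders
  if 4:a drops first: 30 orders
heap linearizations: 105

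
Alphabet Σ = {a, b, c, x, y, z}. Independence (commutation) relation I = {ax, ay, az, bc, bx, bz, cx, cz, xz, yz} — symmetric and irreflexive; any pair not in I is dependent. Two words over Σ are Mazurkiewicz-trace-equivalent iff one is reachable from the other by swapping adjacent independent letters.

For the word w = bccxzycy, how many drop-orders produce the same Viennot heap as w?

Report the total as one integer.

96

drop 0:b onto floor
drop 1:c onto floor
drop 2:c onto {1:c}
drop 3:x onto floor
drop 4:z onto floor
drop 5:y onto {0:b, 2:c, 3:x}
drop 6:c onto {5:y}
drop 7:y onto {6:c}
ground layer = {0:b, 1:c, 3:x, 4:z}
drop-orders for the pieces not yet dropped (sum over which currently-grounded one goes next):
  1 to go: {4} 1  {7} 1
  2 to go: {4,7} 2  {6,7} 1
  3 to go: {4,6,7} 3  {5,6,7} 1
  4 to go: {0,5,6,7} 1  {2,5,6,7} 1  {3,5,6,7} 1  {4,5,6,7} 4
  5 to go: {0,2,5,6,7} 2  {0,3,5,6,7} 2  {0,4,5,6,7} 5  {1,2,5,6,7} 1  {2,3,5,6,7} 2  {2,4,5,6,7} 5  {3,4,5,6,7} 5
  6 to go: {0,1,2,5,6,7} 3  {0,2,3,5,6,7} 6  {0,2,4,5,6,7} 12  {0,3,4,5,6,7} 12  {1,2,3,5,6,7} 3  {1,2,4,5,6,7} 6  {2,3,4,5,6,7} 12
  if 0:b drops first: 21 orders
  if 1:c drops first: 42 orders
  if 3:x drops first: 21 orders
  if 4:z drops first: 12 orders
heap linearizations: 96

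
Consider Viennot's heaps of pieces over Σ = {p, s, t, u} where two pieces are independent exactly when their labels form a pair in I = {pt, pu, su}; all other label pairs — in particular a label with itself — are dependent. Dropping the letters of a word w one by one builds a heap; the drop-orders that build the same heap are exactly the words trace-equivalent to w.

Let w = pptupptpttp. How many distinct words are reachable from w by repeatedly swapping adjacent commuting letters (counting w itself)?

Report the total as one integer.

462

0(p) covers ∅
1(p) covers 0:p
2(t) covers ∅
3(u) covers 2:t
4(p) covers 1:p
5(p) covers 4:p
6(t) covers 3:u
7(p) covers 5:p
8(t) covers 6:t
9(t) covers 8:t
10(p) covers 7:p
floor of heap: 0:p, 2:t
completions by unplaced set U, small U first (add the entries for U minus each lowest piece of U):
  |U|=1: {9}:1  {10}:1
  |U|=2: {7,10}:1  {8,9}:1  {9,10}:2
  |U|=3: {5,7,10}:1  {6,8,9}:1  {7,9,10}:3  {8,9,10}:3
  |U|=4: {3,6,8,9}:1  {4,5,7,10}:1  {5,7,9,10}:4  {6,8,9,10}:4  {7,8,9,10}:6
  |U|=5: {1,4,5,7,10}:1  {2,3,6,8,9}:1  {3,6,8,9,10}:5  {4,5,7,9,10}:5  {5,7,8,9,10}:10  {6,7,8,9,10}:10
  |U|=6: {0,1,4,5,7,10}:1  {1,4,5,7,9,10}:6  {2,3,6,8,9,10}:6  {3,6,7,8,9,10}:15  {4,5,7,8,9,10}:15  {5,6,7,8,9,10}:20
  |U|=7: {0,1,4,5,7,9,10}:7  {1,4,5,7,8,9,10}:21  {2,3,6,7,8,9,10}:21  {3,5,6,7,8,9,10}:35  {4,5,6,7,8,9,10}:35
  |U|=8: {0,1,4,5,7,8,9,10}:28  {1,4,5,6,7,8,9,10}:56  {2,3,5,6,7,8,9,10}:56  {3,4,5,6,7,8,9,10}:70
  |U|=9: {0,1,4,5,6,7,8,9,10}:84  {1,3,4,5,6,7,8,9,10}:126  {2,3,4,5,6,7,8,9,10}:126
  start at 0(p): 252
  start at 2(t): 210
sum over floor = 462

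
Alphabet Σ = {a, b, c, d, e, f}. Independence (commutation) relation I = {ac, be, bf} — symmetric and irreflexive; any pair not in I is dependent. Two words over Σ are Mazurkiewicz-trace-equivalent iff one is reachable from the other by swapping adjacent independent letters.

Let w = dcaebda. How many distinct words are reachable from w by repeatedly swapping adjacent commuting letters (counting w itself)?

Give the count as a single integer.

4

0(d) covers ∅
1(c) covers 0:d
2(a) covers 0:d
3(e) covers 1:c, 2:a
4(b) covers 1:c, 2:a
5(d) covers 3:e, 4:b
6(a) covers 5:d
floor of heap: 0:d
completions by unplaced set U, small U first (add the entries for U minus each lowest piece of U):
  |U|=1: {6}:1
  |U|=2: {5,6}:1
  |U|=3: {3,5,6}:1  {4,5,6}:1
  |U|=4: {3,4,5,6}:2
  |U|=5: {1,3,4,5,6}:2  {2,3,4,5,6}:2
  start at 0(d): 4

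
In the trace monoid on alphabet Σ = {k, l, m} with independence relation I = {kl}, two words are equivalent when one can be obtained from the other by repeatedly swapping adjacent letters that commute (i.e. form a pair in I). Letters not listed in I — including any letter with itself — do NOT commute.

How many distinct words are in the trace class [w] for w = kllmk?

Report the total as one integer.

piece 0:k — minimal
piece 1:l — minimal
piece 2:l rests on {1:l}
piece 3:m rests on {0:k, 2:l}
piece 4:k rests on {3:m}
minimal pieces: {0:k, 1:l}
ways to finish when only these pieces remain (= sum over removing one remaining piece with nothing left below it):
  1 left: {4}→1
  2 left: {3,4}→1
  3 left: {0,3,4}→1  {2,3,4}→1
  placing 0:k first → 1 extensions
  placing 1:l first → 2 extensions
total linear extensions = 3

3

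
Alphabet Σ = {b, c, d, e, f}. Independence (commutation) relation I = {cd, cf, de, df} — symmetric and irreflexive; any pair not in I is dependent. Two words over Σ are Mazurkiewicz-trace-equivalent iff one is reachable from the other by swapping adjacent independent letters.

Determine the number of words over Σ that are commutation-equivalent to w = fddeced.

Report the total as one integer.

35

#0=f has no predecessor
#1=d has no predecessor
#2=d depends on [1:d]
#3=e depends on [0:f]
#4=c depends on [3:e]
#5=e depends on [4:c]
#6=d depends on [2:d]
sources: [0:f, 1:d]
N(rest) = Σ N(rest − s) over sources s of rest; N(one piece) = 1:
  size 1 → [5]=1  [6]=1
  size 2 → [2,6]=1  [4,5]=1  [5,6]=2
  size 3 → [1,2,6]=1  [2,5,6]=3  [3,4,5]=1  [4,5,6]=3
  size 4 → [0,3,4,5]=1  [1,2,5,6]=4  [2,4,5,6]=6  [3,4,5,6]=4
  size 5 → [0,3,4,5,6]=5  [1,2,4,5,6]=10  [2,3,4,5,6]=10
  first=0(f) contributes 20
  first=1(d) contributes 15
|[w]| = 35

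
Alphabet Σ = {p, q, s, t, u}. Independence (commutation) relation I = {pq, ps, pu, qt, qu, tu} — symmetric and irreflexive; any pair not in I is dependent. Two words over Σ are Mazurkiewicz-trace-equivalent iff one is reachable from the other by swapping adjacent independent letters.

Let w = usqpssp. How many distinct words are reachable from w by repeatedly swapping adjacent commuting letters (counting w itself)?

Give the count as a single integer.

21

drop 0:u onto floor
drop 1:s onto {0:u}
drop 2:q onto {1:s}
drop 3:p onto floor
drop 4:s onto {2:q}
drop 5:s onto {4:s}
drop 6:p onto {3:p}
ground layer = {0:u, 3:p}
drop-orders for the pieces not yet dropped (sum over which currently-grounded one goes next):
  1 to go: {5} 1  {6} 1
  2 to go: {3,6} 1  {4,5} 1  {5,6} 2
  3 to go: {2,4,5} 1  {3,5,6} 3  {4,5,6} 3
  4 to go: {1,2,4,5} 1  {2,4,5,6} 4  {3,4,5,6} 6
  5 to go: {0,1,2,4,5} 1  {1,2,4,5,6} 5  {2,3,4,5,6} 10
  if 0:u drops first: 15 orders
  if 3:p drops first: 6 orders
heap linearizations: 21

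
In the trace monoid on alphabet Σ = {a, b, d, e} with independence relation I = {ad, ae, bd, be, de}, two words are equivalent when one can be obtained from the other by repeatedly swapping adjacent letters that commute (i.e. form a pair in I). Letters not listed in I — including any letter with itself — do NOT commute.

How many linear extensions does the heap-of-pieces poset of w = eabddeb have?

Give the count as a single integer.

210

#0=e has no predecessor
#1=a has no predecessor
#2=b depends on [1:a]
#3=d has no predecessor
#4=d depends on [3:d]
#5=e depends on [0:e]
#6=b depends on [2:b]
sources: [0:e, 1:a, 3:d]
N(rest) = Σ N(rest − s) over sources s of rest; N(one piece) = 1:
  size 1 → [4]=1  [5]=1  [6]=1
  size 2 → [0,5]=1  [2,6]=1  [3,4]=1  [4,5]=2  [4,6]=2  [5,6]=2
  size 3 → [0,4,5]=3  [0,5,6]=3  [1,2,6]=1  [2,4,6]=3  [2,5,6]=3  [3,4,5]=3  [3,4,6]=3  [4,5,6]=6
  size 4 → [0,2,5,6]=6  [0,3,4,5]=6  [0,4,5,6]=12  [1,2,4,6]=4  [1,2,5,6]=4  [2,3,4,6]=6  [2,4,5,6]=12  [3,4,5,6]=12
  size 5 → [0,1,2,5,6]=10  [0,2,4,5,6]=30  [0,3,4,5,6]=30  [1,2,3,4,6]=10  [1,2,4,5,6]=20  [2,3,4,5,6]=30
  first=0(e) contributes 60
  first=1(a) contributes 90
  first=3(d) contributes 60
|[w]| = 210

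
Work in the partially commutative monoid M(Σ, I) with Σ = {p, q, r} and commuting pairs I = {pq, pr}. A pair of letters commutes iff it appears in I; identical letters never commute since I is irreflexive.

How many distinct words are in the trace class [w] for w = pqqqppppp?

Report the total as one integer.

84

drop 0:p onto floor
drop 1:q onto floor
drop 2:q onto {1:q}
drop 3:q onto {2:q}
drop 4:p onto {0:p}
drop 5:p onto {4:p}
drop 6:p onto {5:p}
drop 7:p onto {6:p}
drop 8:p onto {7:p}
ground layer = {0:p, 1:q}
drop-orders for the pieces not yet dropped (sum over which currently-grounded one goes next):
  1 to go: {3} 1  {8} 1
  2 to go: {2,3} 1  {3,8} 2  {7,8} 1
  3 to go: {1,2,3} 1  {2,3,8} 3  {3,7,8} 3  {6,7,8} 1
  4 to go: {1,2,3,8} 4  {2,3,7,8} 6  {3,6,7,8} 4  {5,6,7,8} 1
  5 to go: {1,2,3,7,8} 10  {2,3,6,7,8} 10  {3,5,6,7,8} 5  {4,5,6,7,8} 1
  6 to go: {0,4,5,6,7,8} 1  {1,2,3,6,7,8} 20  {2,3,5,6,7,8} 15  {3,4,5,6,7,8} 6
  7 to go: {0,3,4,5,6,7,8} 7  {1,2,3,5,6,7,8} 35  {2,3,4,5,6,7,8} 21
  if 0:p drops first: 56 orders
  if 1:q drops first: 28 orders
heap linearizations: 84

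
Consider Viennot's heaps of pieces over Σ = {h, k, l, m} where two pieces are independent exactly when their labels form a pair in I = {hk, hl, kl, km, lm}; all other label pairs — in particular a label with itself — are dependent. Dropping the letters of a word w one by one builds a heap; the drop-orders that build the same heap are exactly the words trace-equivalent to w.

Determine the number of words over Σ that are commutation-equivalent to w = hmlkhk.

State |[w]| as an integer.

drop 0:h onto floor
drop 1:m onto {0:h}
drop 2:l onto floor
drop 3:k onto floor
drop 4:h onto {1:m}
drop 5:k onto {3:k}
ground layer = {0:h, 2:l, 3:k}
drop-orders for the pieces not yet dropped (sum over which currently-grounded one goes next):
  1 to go: {2} 1  {4} 1  {5} 1
  2 to go: {1,4} 1  {2,4} 2  {2,5} 2  {3,5} 1  {4,5} 2
  3 to go: {0,1,4} 1  {1,2,4} 3  {1,4,5} 3  {2,3,5} 3  {2,4,5} 6  {3,4,5} 3
  4 to go: {0,1,2,4} 4  {0,1,4,5} 4  {1,2,4,5} 12  {1,3,4,5} 6  {2,3,4,5} 12
  if 0:h drops first: 30 orders
  if 2:l drops first: 10 orders
  if 3:k drops first: 20 orders
heap linearizations: 60

60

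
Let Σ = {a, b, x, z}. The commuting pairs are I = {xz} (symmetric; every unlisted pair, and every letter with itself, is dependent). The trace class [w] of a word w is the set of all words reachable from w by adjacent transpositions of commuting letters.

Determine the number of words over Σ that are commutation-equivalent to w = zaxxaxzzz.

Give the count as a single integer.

4

0(z) covers ∅
1(a) covers 0:z
2(x) covers 1:a
3(x) covers 2:x
4(a) covers 3:x
5(x) covers 4:a
6(z) covers 4:a
7(z) covers 6:z
8(z) covers 7:z
floor of heap: 0:z
completions by unplaced set U, small U first (add the entries for U minus each lowest piece of U):
  |U|=1: {5}:1  {8}:1
  |U|=2: {5,8}:2  {7,8}:1
  |U|=3: {5,7,8}:3  {6,7,8}:1
  |U|=4: {5,6,7,8}:4
  |U|=5: {4,5,6,7,8}:4
  |U|=6: {3,4,5,6,7,8}:4
  |U|=7: {2,3,4,5,6,7,8}:4
  start at 0(z): 4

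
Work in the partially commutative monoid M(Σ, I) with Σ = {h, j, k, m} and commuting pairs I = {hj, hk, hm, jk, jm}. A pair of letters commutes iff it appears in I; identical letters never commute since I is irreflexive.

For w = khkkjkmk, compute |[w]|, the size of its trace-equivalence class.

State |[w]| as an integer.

56

piece 0:k — minimal
piece 1:h — minimal
piece 2:k rests on {0:k}
piece 3:k rests on {2:k}
piece 4:j — minimal
piece 5:k rests on {3:k}
piece 6:m rests on {5:k}
piece 7:k rests on {6:m}
minimal pieces: {0:k, 1:h, 4:j}
ways to finish when only these pieces remain (= sum over removing one remaining piece with nothing left below it):
  1 left: {1}→1  {4}→1  {7}→1
  2 left: {1,4}→2  {1,7}→2  {4,7}→2  {6,7}→1
  3 left: {1,4,7}→6  {1,6,7}→3  {4,6,7}→3  {5,6,7}→1
  4 left: {1,4,6,7}→12  {1,5,6,7}→4  {3,5,6,7}→1  {4,5,6,7}→4
  5 left: {1,3,5,6,7}→5  {1,4,5,6,7}→20  {2,3,5,6,7}→1  {3,4,5,6,7}→5
  6 left: {0,2,3,5,6,7}→1  {1,2,3,5,6,7}→6  {1,3,4,5,6,7}→30  {2,3,4,5,6,7}→6
  placing 0:k first → 42 extensions
  placing 1:h first → 7 extensions
  placing 4:j first → 7 extensions
total linear extensions = 56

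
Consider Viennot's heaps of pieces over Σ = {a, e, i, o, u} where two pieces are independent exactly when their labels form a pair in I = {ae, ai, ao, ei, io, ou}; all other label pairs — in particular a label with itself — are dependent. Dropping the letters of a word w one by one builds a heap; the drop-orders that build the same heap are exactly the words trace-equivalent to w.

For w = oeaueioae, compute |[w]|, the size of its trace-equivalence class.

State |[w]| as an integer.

#0=o has no predecessor
#1=e depends on [0:o]
#2=a has no predecessor
#3=u depends on [1:e, 2:a]
#4=e depends on [3:u]
#5=i depends on [3:u]
#6=o depends on [4:e]
#7=a depends on [3:u]
#8=e depends on [6:o]
sources: [0:o, 2:a]
N(rest) = Σ N(rest − s) over sources s of rest; N(one piece) = 1:
  size 1 → [5]=1  [7]=1  [8]=1
  size 2 → [5,7]=2  [5,8]=2  [6,8]=1  [7,8]=2
  size 3 → [4,6,8]=1  [5,6,8]=3  [5,7,8]=6  [6,7,8]=3
  size 4 → [4,5,6,8]=4  [4,6,7,8]=4  [5,6,7,8]=12
  size 5 → [4,5,6,7,8]=20
  size 6 → [3,4,5,6,7,8]=20
  size 7 → [1,3,4,5,6,7,8]=20  [2,3,4,5,6,7,8]=20
  first=0(o) contributes 40
  first=2(a) contributes 20
|[w]| = 60

60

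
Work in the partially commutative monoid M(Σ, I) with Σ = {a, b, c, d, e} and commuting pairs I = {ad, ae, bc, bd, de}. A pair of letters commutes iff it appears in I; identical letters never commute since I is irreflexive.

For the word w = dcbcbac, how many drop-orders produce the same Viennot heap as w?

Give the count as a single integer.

drop 0:d onto floor
drop 1:c onto {0:d}
drop 2:b onto floor
drop 3:c onto {1:c}
drop 4:b onto {2:b}
drop 5:a onto {3:c, 4:b}
drop 6:c onto {5:a}
ground layer = {0:d, 2:b}
drop-orders for the pieces not yet dropped (sum over which currently-grounded one goes next):
  1 to go: {6} 1
  2 to go: {5,6} 1
  3 to go: {3,5,6} 1  {4,5,6} 1
  4 to go: {1,3,5,6} 1  {2,4,5,6} 1  {3,4,5,6} 2
  5 to go: {0,1,3,5,6} 1  {1,3,4,5,6} 3  {2,3,4,5,6} 3
  if 0:d drops first: 6 orders
  if 2:b drops first: 4 orders
heap linearizations: 10

10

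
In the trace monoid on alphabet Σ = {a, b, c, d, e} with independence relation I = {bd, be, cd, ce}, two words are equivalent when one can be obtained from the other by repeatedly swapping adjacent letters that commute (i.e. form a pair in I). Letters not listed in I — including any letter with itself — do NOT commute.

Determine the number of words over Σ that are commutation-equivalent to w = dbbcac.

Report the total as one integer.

0(d) covers ∅
1(b) covers ∅
2(b) covers 1:b
3(c) covers 2:b
4(a) covers 0:d, 3:c
5(c) covers 4:a
floor of heap: 0:d, 1:b
completions by unplaced set U, small U first (add the entries for U minus each lowest piece of U):
  |U|=1: {5}:1
  |U|=2: {4,5}:1
  |U|=3: {0,4,5}:1  {3,4,5}:1
  |U|=4: {0,3,4,5}:2  {2,3,4,5}:1
  start at 0(d): 1
  start at 1(b): 3
sum over floor = 4

4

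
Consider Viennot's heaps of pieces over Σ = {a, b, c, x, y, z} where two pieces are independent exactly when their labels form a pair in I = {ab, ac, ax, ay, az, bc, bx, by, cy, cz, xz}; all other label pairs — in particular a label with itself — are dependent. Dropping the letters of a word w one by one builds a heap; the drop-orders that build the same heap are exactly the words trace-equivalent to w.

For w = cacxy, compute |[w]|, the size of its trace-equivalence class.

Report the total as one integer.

5

drop 0:c onto floor
drop 1:a onto floor
drop 2:c onto {0:c}
drop 3:x onto {2:c}
drop 4:y onto {3:x}
ground layer = {0:c, 1:a}
drop-orders for the pieces not yet dropped (sum over which currently-grounded one goes next):
  1 to go: {1} 1  {4} 1
  2 to go: {1,4} 2  {3,4} 1
  3 to go: {1,3,4} 3  {2,3,4} 1
  if 0:c drops first: 4 orders
  if 1:a drops first: 1 orders
heap linearizations: 5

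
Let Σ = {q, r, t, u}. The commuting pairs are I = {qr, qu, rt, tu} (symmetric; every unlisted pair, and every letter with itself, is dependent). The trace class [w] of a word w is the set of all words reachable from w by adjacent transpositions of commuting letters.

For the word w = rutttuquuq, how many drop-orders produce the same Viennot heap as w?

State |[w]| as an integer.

#0=r has no predecessor
#1=u depends on [0:r]
#2=t has no predecessor
#3=t depends on [2:t]
#4=t depends on [3:t]
#5=u depends on [1:u]
#6=q depends on [4:t]
#7=u depends on [5:u]
#8=u depends on [7:u]
#9=q depends on [6:q]
sources: [0:r, 2:t]
N(rest) = Σ N(rest − s) over sources s of rest; N(one piece) = 1:
  size 1 → [8]=1  [9]=1
  size 2 → [6,9]=1  [7,8]=1  [8,9]=2
  size 3 → [4,6,9]=1  [5,7,8]=1  [6,8,9]=3  [7,8,9]=3
  size 4 → [1,5,7,8]=1  [3,4,6,9]=1  [4,6,8,9]=4  [5,7,8,9]=4  [6,7,8,9]=6
  size 5 → [0,1,5,7,8]=1  [1,5,7,8,9]=5  [2,3,4,6,9]=1  [3,4,6,8,9]=5  [4,6,7,8,9]=10  [5,6,7,8,9]=10
  size 6 → [0,1,5,7,8,9]=6  [1,5,6,7,8,9]=15  [2,3,4,6,8,9]=6  [3,4,6,7,8,9]=15  [4,5,6,7,8,9]=20
  size 7 → [0,1,5,6,7,8,9]=21  [1,4,5,6,7,8,9]=35  [2,3,4,6,7,8,9]=21  [3,4,5,6,7,8,9]=35
  size 8 → [0,1,4,5,6,7,8,9]=56  [1,3,4,5,6,7,8,9]=70  [2,3,4,5,6,7,8,9]=56
  first=0(r) contributes 126
  first=2(t) contributes 126
|[w]| = 252

252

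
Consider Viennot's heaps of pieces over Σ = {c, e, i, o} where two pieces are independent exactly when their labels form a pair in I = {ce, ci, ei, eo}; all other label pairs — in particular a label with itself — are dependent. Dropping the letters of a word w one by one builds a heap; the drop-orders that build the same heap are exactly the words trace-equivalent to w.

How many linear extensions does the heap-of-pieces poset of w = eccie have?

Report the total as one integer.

0(e) covers ∅
1(c) covers ∅
2(c) covers 1:c
3(i) covers ∅
4(e) covers 0:e
floor of heap: 0:e, 1:c, 3:i
completions by unplaced set U, small U first (add the entries for U minus each lowest piece of U):
  |U|=1: {2}:1  {3}:1  {4}:1
  |U|=2: {0,4}:1  {1,2}:1  {2,3}:2  {2,4}:2  {3,4}:2
  |U|=3: {0,2,4}:3  {0,3,4}:3  {1,2,3}:3  {1,2,4}:3  {2,3,4}:6
  start at 0(e): 12
  start at 1(c): 12
  start at 3(i): 6
sum over floor = 30

30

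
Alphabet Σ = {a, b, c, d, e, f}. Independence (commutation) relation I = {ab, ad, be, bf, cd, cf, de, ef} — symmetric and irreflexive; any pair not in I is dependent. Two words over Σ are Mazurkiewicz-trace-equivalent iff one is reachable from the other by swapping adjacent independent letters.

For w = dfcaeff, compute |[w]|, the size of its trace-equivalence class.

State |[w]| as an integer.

#0=d has no predecessor
#1=f depends on [0:d]
#2=c has no predecessor
#3=a depends on [1:f, 2:c]
#4=e depends on [3:a]
#5=f depends on [3:a]
#6=f depends on [5:f]
sources: [0:d, 2:c]
N(rest) = Σ N(rest − s) over sources s of rest; N(one piece) = 1:
  size 1 → [4]=1  [6]=1
  size 2 → [4,6]=2  [5,6]=1
  size 3 → [4,5,6]=3
  size 4 → [3,4,5,6]=3
  size 5 → [1,3,4,5,6]=3  [2,3,4,5,6]=3
  first=0(d) contributes 6
  first=2(c) contributes 3
|[w]| = 9

9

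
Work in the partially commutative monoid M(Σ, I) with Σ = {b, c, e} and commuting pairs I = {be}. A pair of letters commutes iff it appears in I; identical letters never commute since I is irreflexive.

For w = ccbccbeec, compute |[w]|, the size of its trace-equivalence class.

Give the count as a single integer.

3

drop 0:c onto floor
drop 1:c onto {0:c}
drop 2:b onto {1:c}
drop 3:c onto {2:b}
drop 4:c onto {3:c}
drop 5:b onto {4:c}
drop 6:e onto {4:c}
drop 7:e onto {6:e}
drop 8:c onto {5:b, 7:e}
ground layer = {0:c}
drop-orders for the pieces not yet dropped (sum over which currently-grounded one goes next):
  1 to go: {8} 1
  2 to go: {5,8} 1  {7,8} 1
  3 to go: {5,7,8} 2  {6,7,8} 1
  4 to go: {5,6,7,8} 3
  5 to go: {4,5,6,7,8} 3
  6 to go: {3,4,5,6,7,8} 3
  7 to go: {2,3,4,5,6,7,8} 3
  if 0:c drops first: 3 orders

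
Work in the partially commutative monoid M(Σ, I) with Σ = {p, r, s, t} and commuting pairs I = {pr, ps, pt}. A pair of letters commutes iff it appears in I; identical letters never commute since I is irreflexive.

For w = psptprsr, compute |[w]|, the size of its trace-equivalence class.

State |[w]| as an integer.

56

drop 0:p onto floor
drop 1:s onto floor
drop 2:p onto {0:p}
drop 3:t onto {1:s}
drop 4:p onto {2:p}
drop 5:r onto {3:t}
drop 6:s onto {5:r}
drop 7:r onto {6:s}
ground layer = {0:p, 1:s}
drop-orders for the pieces not yet dropped (sum over which currently-grounded one goes next):
  1 to go: {4} 1  {7} 1
  2 to go: {2,4} 1  {4,7} 2  {6,7} 1
  3 to go: {0,2,4} 1  {2,4,7} 3  {4,6,7} 3  {5,6,7} 1
  4 to go: {0,2,4,7} 4  {2,4,6,7} 6  {3,5,6,7} 1  {4,5,6,7} 4
  5 to go: {0,2,4,6,7} 10  {1,3,5,6,7} 1  {2,4,5,6,7} 10  {3,4,5,6,7} 5
  6 to go: {0,2,4,5,6,7} 20  {1,3,4,5,6,7} 6  {2,3,4,5,6,7} 15
  if 0:p drops first: 21 orders
  if 1:s drops first: 35 orders
heap linearizations: 56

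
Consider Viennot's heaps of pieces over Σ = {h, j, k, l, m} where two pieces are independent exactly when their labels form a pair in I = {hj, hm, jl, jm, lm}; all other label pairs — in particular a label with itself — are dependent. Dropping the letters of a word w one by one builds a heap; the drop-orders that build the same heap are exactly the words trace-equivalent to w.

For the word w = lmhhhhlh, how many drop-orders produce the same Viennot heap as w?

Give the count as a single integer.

8

0(l) covers ∅
1(m) covers ∅
2(h) covers 0:l
3(h) covers 2:h
4(h) covers 3:h
5(h) covers 4:h
6(l) covers 5:h
7(h) covers 6:l
floor of heap: 0:l, 1:m
completions by unplaced set U, small U first (add the entries for U minus each lowest piece of U):
  |U|=1: {1}:1  {7}:1
  |U|=2: {1,7}:2  {6,7}:1
  |U|=3: {1,6,7}:3  {5,6,7}:1
  |U|=4: {1,5,6,7}:4  {4,5,6,7}:1
  |U|=5: {1,4,5,6,7}:5  {3,4,5,6,7}:1
  |U|=6: {1,3,4,5,6,7}:6  {2,3,4,5,6,7}:1
  start at 0(l): 7
  start at 1(m): 1
sum over floor = 8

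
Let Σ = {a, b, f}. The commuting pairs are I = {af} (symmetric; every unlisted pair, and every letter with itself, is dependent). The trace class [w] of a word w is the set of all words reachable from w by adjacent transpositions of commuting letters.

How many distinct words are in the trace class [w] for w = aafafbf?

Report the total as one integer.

10

drop 0:a onto floor
drop 1:a onto {0:a}
drop 2:f onto floor
drop 3:a onto {1:a}
drop 4:f onto {2:f}
drop 5:b onto {3:a, 4:f}
drop 6:f onto {5:b}
ground layer = {0:a, 2:f}
drop-orders for the pieces not yet dropped (sum over which currently-grounded one goes next):
  1 to go: {6} 1
  2 to go: {5,6} 1
  3 to go: {3,5,6} 1  {4,5,6} 1
  4 to go: {1,3,5,6} 1  {2,4,5,6} 1  {3,4,5,6} 2
  5 to go: {0,1,3,5,6} 1  {1,3,4,5,6} 3  {2,3,4,5,6} 3
  if 0:a drops first: 6 orders
  if 2:f drops first: 4 orders
heap linearizations: 10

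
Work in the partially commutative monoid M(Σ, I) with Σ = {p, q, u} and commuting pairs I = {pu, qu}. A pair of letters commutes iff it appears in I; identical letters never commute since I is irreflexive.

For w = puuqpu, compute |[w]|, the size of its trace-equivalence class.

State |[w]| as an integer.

20

0(p) covers ∅
1(u) covers ∅
2(u) covers 1:u
3(q) covers 0:p
4(p) covers 3:q
5(u) covers 2:u
floor of heap: 0:p, 1:u
completions by unplaced set U, small U first (add the entries for U minus each lowest piece of U):
  |U|=1: {4}:1  {5}:1
  |U|=2: {2,5}:1  {3,4}:1  {4,5}:2
  |U|=3: {0,3,4}:1  {1,2,5}:1  {2,4,5}:3  {3,4,5}:3
  |U|=4: {0,3,4,5}:4  {1,2,4,5}:4  {2,3,4,5}:6
  start at 0(p): 10
  start at 1(u): 10
sum over floor = 20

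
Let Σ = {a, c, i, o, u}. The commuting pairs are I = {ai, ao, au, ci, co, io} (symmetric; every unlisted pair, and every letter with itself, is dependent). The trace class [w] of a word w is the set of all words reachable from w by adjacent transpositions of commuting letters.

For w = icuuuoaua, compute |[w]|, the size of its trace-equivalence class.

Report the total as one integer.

49

0(i) covers ∅
1(c) covers ∅
2(u) covers 0:i, 1:c
3(u) covers 2:u
4(u) covers 3:u
5(o) covers 4:u
6(a) covers 1:c
7(u) covers 5:o
8(a) covers 6:a
floor of heap: 0:i, 1:c
completions by unplaced set U, small U first (add the entries for U minus each lowest piece of U):
  |U|=1: {7}:1  {8}:1
  |U|=2: {5,7}:1  {6,8}:1  {7,8}:2
  |U|=3: {4,5,7}:1  {5,7,8}:3  {6,7,8}:3
  |U|=4: {3,4,5,7}:1  {4,5,7,8}:4  {5,6,7,8}:6
  |U|=5: {2,3,4,5,7}:1  {3,4,5,7,8}:5  {4,5,6,7,8}:10
  |U|=6: {0,2,3,4,5,7}:1  {2,3,4,5,7,8}:6  {3,4,5,6,7,8}:15
  |U|=7: {0,2,3,4,5,7,8}:7  {2,3,4,5,6,7,8}:21
  start at 0(i): 21
  start at 1(c): 28
sum over floor = 49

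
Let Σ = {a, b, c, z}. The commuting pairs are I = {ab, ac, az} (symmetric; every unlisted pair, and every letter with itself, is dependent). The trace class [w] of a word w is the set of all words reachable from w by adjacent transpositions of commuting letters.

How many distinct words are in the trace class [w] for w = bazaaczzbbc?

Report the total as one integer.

165

drop 0:b onto floor
drop 1:a onto floor
drop 2:z onto {0:b}
drop 3:a onto {1:a}
drop 4:a onto {3:a}
drop 5:c onto {2:z}
drop 6:z onto {5:c}
drop 7:z onto {6:z}
drop 8:b onto {7:z}
drop 9:b onto {8:b}
drop 10:c onto {9:b}
ground layer = {0:b, 1:a}
drop-orders for the pieces not yet dropped (sum over which currently-grounded one goes next):
  1 to go: {4} 1  {10} 1
  2 to go: {3,4} 1  {4,10} 2  {9,10} 1
  3 to go: {1,3,4} 1  {3,4,10} 3  {4,9,10} 3  {8,9,10} 1
  4 to go: {1,3,4,10} 4  {3,4,9,10} 6  {4,8,9,10} 4  {7,8,9,10} 1
  5 to go: {1,3,4,9,10} 10  {3,4,8,9,10} 10  {4,7,8,9,10} 5  {6,7,8,9,10} 1
  6 to go: {1,3,4,8,9,10} 20  {3,4,7,8,9,10} 15  {4,6,7,8,9,10} 6  {5,6,7,8,9,10} 1
  7 to go: {1,3,4,7,8,9,10} 35  {2,5,6,7,8,9,10} 1  {3,4,6,7,8,9,10} 21  {4,5,6,7,8,9,10} 7
  8 to go: {0,2,5,6,7,8,9,10} 1  {1,3,4,6,7,8,9,10} 56  {2,4,5,6,7,8,9,10} 8  {3,4,5,6,7,8,9,10} 28
  9 to go: {0,2,4,5,6,7,8,9,10} 9  {1,3,4,5,6,7,8,9,10} 84  {2,3,4,5,6,7,8,9,10} 36
  if 0:b drops first: 120 orders
  if 1:a drops first: 45 orders
heap linearizations: 165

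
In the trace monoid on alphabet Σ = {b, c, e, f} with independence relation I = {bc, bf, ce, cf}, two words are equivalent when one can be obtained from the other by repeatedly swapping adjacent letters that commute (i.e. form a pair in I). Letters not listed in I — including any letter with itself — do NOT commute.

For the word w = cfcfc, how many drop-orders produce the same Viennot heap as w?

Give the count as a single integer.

0(c) covers ∅
1(f) covers ∅
2(c) covers 0:c
3(f) covers 1:f
4(c) covers 2:c
floor of heap: 0:c, 1:f
completions by unplaced set U, small U first (add the entries for U minus each lowest piece of U):
  |U|=1: {3}:1  {4}:1
  |U|=2: {1,3}:1  {2,4}:1  {3,4}:2
  |U|=3: {0,2,4}:1  {1,3,4}:3  {2,3,4}:3
  start at 0(c): 6
  start at 1(f): 4
sum over floor = 10

10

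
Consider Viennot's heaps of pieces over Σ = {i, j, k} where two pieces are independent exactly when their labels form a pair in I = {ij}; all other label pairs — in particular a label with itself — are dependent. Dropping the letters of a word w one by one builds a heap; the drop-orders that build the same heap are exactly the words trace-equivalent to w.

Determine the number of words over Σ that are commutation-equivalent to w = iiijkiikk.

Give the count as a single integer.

#0=i has no predecessor
#1=i depends on [0:i]
#2=i depends on [1:i]
#3=j has no predecessor
#4=k depends on [2:i, 3:j]
#5=i depends on [4:k]
#6=i depends on [5:i]
#7=k depends on [6:i]
#8=k depends on [7:k]
sources: [0:i, 3:j]
N(rest) = Σ N(rest − s) over sources s of rest; N(one piece) = 1:
  size 1 → [8]=1
  size 2 → [7,8]=1
  size 3 → [6,7,8]=1
  size 4 → [5,6,7,8]=1
  size 5 → [4,5,6,7,8]=1
  size 6 → [2,4,5,6,7,8]=1  [3,4,5,6,7,8]=1
  size 7 → [1,2,4,5,6,7,8]=1  [2,3,4,5,6,7,8]=2
  first=0(i) contributes 3
  first=3(j) contributes 1
|[w]| = 4

4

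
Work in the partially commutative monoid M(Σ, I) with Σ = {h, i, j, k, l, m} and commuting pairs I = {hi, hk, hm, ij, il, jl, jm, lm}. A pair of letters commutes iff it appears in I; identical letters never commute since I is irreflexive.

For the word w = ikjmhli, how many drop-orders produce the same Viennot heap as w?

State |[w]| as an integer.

#0=i has no predecessor
#1=k depends on [0:i]
#2=j depends on [1:k]
#3=m depends on [1:k]
#4=h depends on [2:j]
#5=l depends on [4:h]
#6=i depends on [3:m]
sources: [0:i]
N(rest) = Σ N(rest − s) over sources s of rest; N(one piece) = 1:
  size 1 → [5]=1  [6]=1
  size 2 → [3,6]=1  [4,5]=1  [5,6]=2
  size 3 → [2,4,5]=1  [3,5,6]=3  [4,5,6]=3
  size 4 → [2,4,5,6]=4  [3,4,5,6]=6
  size 5 → [2,3,4,5,6]=10
  first=0(i) contributes 10

10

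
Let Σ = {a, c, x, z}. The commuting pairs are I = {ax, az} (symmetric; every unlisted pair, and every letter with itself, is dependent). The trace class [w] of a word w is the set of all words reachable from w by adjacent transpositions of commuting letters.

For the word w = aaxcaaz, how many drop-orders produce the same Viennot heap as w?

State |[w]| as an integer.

#0=a has no predecessor
#1=a depends on [0:a]
#2=x has no predecessor
#3=c depends on [1:a, 2:x]
#4=a depends on [3:c]
#5=a depends on [4:a]
#6=z depends on [3:c]
sources: [0:a, 2:x]
N(rest) = Σ N(rest − s) over sources s of rest; N(one piece) = 1:
  size 1 → [5]=1  [6]=1
  size 2 → [4,5]=1  [5,6]=2
  size 3 → [4,5,6]=3
  size 4 → [3,4,5,6]=3
  size 5 → [1,3,4,5,6]=3  [2,3,4,5,6]=3
  first=0(a) contributes 6
  first=2(x) contributes 3
|[w]| = 9

9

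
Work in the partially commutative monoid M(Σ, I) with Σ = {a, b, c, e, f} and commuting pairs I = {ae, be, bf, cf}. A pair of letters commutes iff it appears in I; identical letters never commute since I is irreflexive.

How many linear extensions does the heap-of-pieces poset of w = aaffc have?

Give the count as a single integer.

drop 0:a onto floor
drop 1:a onto {0:a}
drop 2:f onto {1:a}
drop 3:f onto {2:f}
drop 4:c onto {1:a}
ground layer = {0:a}
drop-orders for the pieces not yet dropped (sum over which currently-grounded one goes next):
  1 to go: {3} 1  {4} 1
  2 to go: {2,3} 1  {3,4} 2
  3 to go: {2,3,4} 3
  if 0:a drops first: 3 orders

3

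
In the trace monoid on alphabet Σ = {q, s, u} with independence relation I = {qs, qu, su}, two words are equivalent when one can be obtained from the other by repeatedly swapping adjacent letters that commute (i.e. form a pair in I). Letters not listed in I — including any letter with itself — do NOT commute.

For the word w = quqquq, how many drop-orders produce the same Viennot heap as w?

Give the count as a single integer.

drop 0:q onto floor
drop 1:u onto floor
drop 2:q onto {0:q}
drop 3:q onto {2:q}
drop 4:u onto {1:u}
drop 5:q onto {3:q}
ground layer = {0:q, 1:u}
drop-orders for the pieces not yet dropped (sum over which currently-grounded one goes next):
  1 to go: {4} 1  {5} 1
  2 to go: {1,4} 1  {3,5} 1  {4,5} 2
  3 to go: {1,4,5} 3  {2,3,5} 1  {3,4,5} 3
  4 to go: {0,2,3,5} 1  {1,3,4,5} 6  {2,3,4,5} 4
  if 0:q drops first: 10 orders
  if 1:u drops first: 5 orders
heap linearizations: 15

15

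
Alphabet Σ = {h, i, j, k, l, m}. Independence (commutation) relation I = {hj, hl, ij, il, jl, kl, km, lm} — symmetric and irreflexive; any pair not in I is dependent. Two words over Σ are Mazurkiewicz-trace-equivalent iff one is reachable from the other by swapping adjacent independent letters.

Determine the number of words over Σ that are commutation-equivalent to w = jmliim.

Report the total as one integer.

piece 0:j — minimal
piece 1:m rests on {0:j}
piece 2:l — minimal
piece 3:i rests on {1:m}
piece 4:i rests on {3:i}
piece 5:m rests on {4:i}
minimal pieces: {0:j, 2:l}
ways to finish when only these pieces remain (= sum over removing one remaining piece with nothing left below it):
  1 left: {2}→1  {5}→1
  2 left: {2,5}→2  {4,5}→1
  3 left: {2,4,5}→3  {3,4,5}→1
  4 left: {1,3,4,5}→1  {2,3,4,5}→4
  placing 0:j first → 5 extensions
  placing 2:l first → 1 extensions
total linear extensions = 6

6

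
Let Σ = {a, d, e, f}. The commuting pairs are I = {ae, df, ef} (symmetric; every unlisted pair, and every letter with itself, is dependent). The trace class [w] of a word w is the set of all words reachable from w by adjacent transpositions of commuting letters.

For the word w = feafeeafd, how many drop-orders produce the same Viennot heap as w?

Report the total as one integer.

0(f) covers ∅
1(e) covers ∅
2(a) covers 0:f
3(f) covers 2:a
4(e) covers 1:e
5(e) covers 4:e
6(a) covers 3:f
7(f) covers 6:a
8(d) covers 5:e, 6:a
floor of heap: 0:f, 1:e
completions by unplaced set U, small U first (add the entries for U minus each lowest piece of U):
  |U|=1: {7}:1  {8}:1
  |U|=2: {5,8}:1  {7,8}:2
  |U|=3: {4,5,8}:1  {5,7,8}:3  {6,7,8}:2
  |U|=4: {1,4,5,8}:1  {3,6,7,8}:2  {4,5,7,8}:4  {5,6,7,8}:5
  |U|=5: {1,4,5,7,8}:5  {2,3,6,7,8}:2  {3,5,6,7,8}:7  {4,5,6,7,8}:9
  |U|=6: {0,2,3,6,7,8}:2  {1,4,5,6,7,8}:14  {2,3,5,6,7,8}:9  {3,4,5,6,7,8}:16
  |U|=7: {0,2,3,5,6,7,8}:11  {1,3,4,5,6,7,8}:30  {2,3,4,5,6,7,8}:25
  start at 0(f): 55
  start at 1(e): 36
sum over floor = 91

91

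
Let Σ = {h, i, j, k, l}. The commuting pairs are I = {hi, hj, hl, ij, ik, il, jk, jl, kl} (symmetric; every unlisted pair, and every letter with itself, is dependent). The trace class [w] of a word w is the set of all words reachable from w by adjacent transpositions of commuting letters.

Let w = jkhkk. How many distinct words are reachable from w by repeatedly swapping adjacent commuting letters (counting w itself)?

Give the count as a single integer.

5

0(j) covers ∅
1(k) covers ∅
2(h) covers 1:k
3(k) covers 2:h
4(k) covers 3:k
floor of heap: 0:j, 1:k
completions by unplaced set U, small U first (add the entries for U minus each lowest piece of U):
  |U|=1: {0}:1  {4}:1
  |U|=2: {0,4}:2  {3,4}:1
  |U|=3: {0,3,4}:3  {2,3,4}:1
  start at 0(j): 1
  start at 1(k): 4
sum over floor = 5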